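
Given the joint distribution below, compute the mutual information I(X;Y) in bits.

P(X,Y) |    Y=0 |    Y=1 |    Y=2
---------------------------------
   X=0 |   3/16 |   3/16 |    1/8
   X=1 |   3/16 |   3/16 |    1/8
0.0000 bits

Mutual information: I(X;Y) = H(X) + H(Y) - H(X,Y)

Marginals:
P(X) = (1/2, 1/2), H(X) = 1.0000 bits
P(Y) = (3/8, 3/8, 1/4), H(Y) = 1.5613 bits

Joint entropy: H(X,Y) = 2.5613 bits

I(X;Y) = 1.0000 + 1.5613 - 2.5613 = 0.0000 bits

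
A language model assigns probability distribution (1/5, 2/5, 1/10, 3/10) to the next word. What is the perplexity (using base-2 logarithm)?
3.5961

Perplexity is 2^H (or exp(H) for natural log).

First, H = -Σ p log p = 1.8464 bits
Perplexity = 2^1.8464 = 3.5961

Interpretation: The model's uncertainty is equivalent to choosing uniformly among 3.6 options.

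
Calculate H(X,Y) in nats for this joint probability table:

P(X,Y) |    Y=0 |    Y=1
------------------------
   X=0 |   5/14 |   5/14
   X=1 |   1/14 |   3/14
1.2540 nats

Joint entropy is H(X,Y) = -Σ_{x,y} p(x,y) log p(x,y).

Summing over all non-zero entries:
H(X,Y) = -[5/14·log_e(5/14) + 5/14·log_e(5/14) + 1/14·log_e(1/14) + 3/14·log_e(3/14)]
H(X,Y) = 1.2540 nats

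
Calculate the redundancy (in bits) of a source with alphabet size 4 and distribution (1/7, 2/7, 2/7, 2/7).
0.0498 bits

Redundancy measures how far a source is from maximum entropy:
R = H_max - H(X)

Maximum entropy for 4 symbols: H_max = log_2(4) = 2.0000 bits
Actual entropy: H(X) = 1.9502 bits
Redundancy: R = 2.0000 - 1.9502 = 0.0498 bits

This redundancy represents potential for compression: the source could be compressed by 0.0498 bits per symbol.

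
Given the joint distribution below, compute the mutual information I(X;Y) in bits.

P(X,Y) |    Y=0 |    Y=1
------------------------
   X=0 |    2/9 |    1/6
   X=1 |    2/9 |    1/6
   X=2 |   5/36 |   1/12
0.0015 bits

Mutual information: I(X;Y) = H(X) + H(Y) - H(X,Y)

Marginals:
P(X) = (7/18, 7/18, 2/9), H(X) = 1.5420 bits
P(Y) = (7/12, 5/12), H(Y) = 0.9799 bits

Joint entropy: H(X,Y) = 2.5204 bits

I(X;Y) = 1.5420 + 0.9799 - 2.5204 = 0.0015 bits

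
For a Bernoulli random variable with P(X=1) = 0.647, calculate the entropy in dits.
0.2820 dits

The binary entropy function is:
H(p) = -p log(p) - (1-p) log(1-p)

H(0.647) = -0.647 × log_10(0.647) - 0.353 × log_10(0.353)
H(0.647) = 0.2820 dits

Note: Binary entropy is maximized at p=0.5 (H=1 bit) and minimized at p=0 or p=1 (H=0).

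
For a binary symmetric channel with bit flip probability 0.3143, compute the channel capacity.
0.1019 bits

For a binary symmetric channel (BSC) with error probability p:
Capacity C = 1 - H(p) bits per symbol

where H(p) = -p log₂(p) - (1-p) log₂(1-p) is the binary entropy function.

H(0.3143) = 0.8981 bits
C = 1 - 0.8981 = 0.1019 bits per symbol

This means we can reliably transmit up to 0.1019 bits of information per channel use.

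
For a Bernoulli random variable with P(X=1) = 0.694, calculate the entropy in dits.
0.2675 dits

The binary entropy function is:
H(p) = -p log(p) - (1-p) log(1-p)

H(0.694) = -0.694 × log_10(0.694) - 0.306 × log_10(0.306)
H(0.694) = 0.2675 dits

Note: Binary entropy is maximized at p=0.5 (H=1 bit) and minimized at p=0 or p=1 (H=0).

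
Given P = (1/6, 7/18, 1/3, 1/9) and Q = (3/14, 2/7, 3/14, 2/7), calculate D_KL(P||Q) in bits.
0.1736 bits

KL divergence: D_KL(P||Q) = Σ p(x) log(p(x)/q(x))

Computing term by term:
  x=0: 1/6 × log_2[(1/6)/(3/14)] = 1/6 × -0.3626 = -0.0604
  x=1: 7/18 × log_2[(7/18)/(2/7)] = 7/18 × 0.4448 = 0.1730
  x=2: 1/3 × log_2[(1/3)/(3/14)] = 1/3 × 0.6374 = 0.2125
  x=3: 1/9 × log_2[(1/9)/(2/7)] = 1/9 × -1.3626 = -0.1514

D_KL(P||Q) = 0.1736 bits

Note: KL divergence is always non-negative and equals 0 iff P = Q.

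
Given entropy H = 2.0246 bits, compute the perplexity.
4.0688

Perplexity is 2^H (or exp(H) for natural log).

H = 2.0246 bits
Perplexity = 2^2.0246 = 4.0688

Interpretation: The model's uncertainty is equivalent to choosing uniformly among 4.1 options.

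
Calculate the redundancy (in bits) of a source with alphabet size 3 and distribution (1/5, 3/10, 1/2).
0.0995 bits

Redundancy measures how far a source is from maximum entropy:
R = H_max - H(X)

Maximum entropy for 3 symbols: H_max = log_2(3) = 1.5850 bits
Actual entropy: H(X) = 1.4855 bits
Redundancy: R = 1.5850 - 1.4855 = 0.0995 bits

This redundancy represents potential for compression: the source could be compressed by 0.0995 bits per symbol.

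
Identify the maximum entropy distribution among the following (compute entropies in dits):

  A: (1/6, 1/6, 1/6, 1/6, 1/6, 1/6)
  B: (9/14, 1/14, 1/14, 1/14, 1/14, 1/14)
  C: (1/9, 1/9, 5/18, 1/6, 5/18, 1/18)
A

For a discrete distribution over n outcomes, entropy is maximized by the uniform distribution.

Computing entropies:
H(A) = 0.7782 dits
H(B) = 0.5327 dits
H(C) = 0.7205 dits

The uniform distribution (where all probabilities equal 1/6) achieves the maximum entropy of log_10(6) = 0.7782 dits.

Distribution A has the highest entropy.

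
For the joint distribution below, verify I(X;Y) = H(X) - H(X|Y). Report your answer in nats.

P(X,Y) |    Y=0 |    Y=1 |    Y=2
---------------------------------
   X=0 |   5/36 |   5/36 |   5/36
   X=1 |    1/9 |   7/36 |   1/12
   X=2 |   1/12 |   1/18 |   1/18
I(X;Y) = 0.0194 nats

Mutual information has multiple equivalent forms:
- I(X;Y) = H(X) - H(X|Y)
- I(X;Y) = H(Y) - H(Y|X)
- I(X;Y) = H(X) + H(Y) - H(X,Y)

Computing all quantities:
H(X) = 1.0505, H(Y) = 1.0893, H(X,Y) = 2.1204
H(X|Y) = 1.0311, H(Y|X) = 1.0699

Verification:
H(X) - H(X|Y) = 1.0505 - 1.0311 = 0.0194
H(Y) - H(Y|X) = 1.0893 - 1.0699 = 0.0194
H(X) + H(Y) - H(X,Y) = 1.0505 + 1.0893 - 2.1204 = 0.0194

All forms give I(X;Y) = 0.0194 nats. ✓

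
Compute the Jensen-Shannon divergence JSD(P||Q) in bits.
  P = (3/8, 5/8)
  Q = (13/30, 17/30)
0.0025 bits

Jensen-Shannon divergence is:
JSD(P||Q) = 0.5 × D_KL(P||M) + 0.5 × D_KL(Q||M)
where M = 0.5 × (P + Q) is the mixture distribution.

M = 0.5 × (3/8, 5/8) + 0.5 × (13/30, 17/30) = (0.404167, 0.595833)

D_KL(P||M) = 0.0026 bits
D_KL(Q||M) = 0.0025 bits

JSD(P||Q) = 0.5 × 0.0026 + 0.5 × 0.0025 = 0.0025 bits

Unlike KL divergence, JSD is symmetric and bounded: 0 ≤ JSD ≤ log(2).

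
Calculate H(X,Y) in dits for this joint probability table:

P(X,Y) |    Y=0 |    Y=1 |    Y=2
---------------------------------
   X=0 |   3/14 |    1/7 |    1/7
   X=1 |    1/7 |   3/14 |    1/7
0.7696 dits

Joint entropy is H(X,Y) = -Σ_{x,y} p(x,y) log p(x,y).

Summing over all non-zero entries:
H(X,Y) = -[3/14·log_10(3/14) + 1/7·log_10(1/7) + 1/7·log_10(1/7) + 1/7·log_10(1/7) + 3/14·log_10(3/14) + 1/7·log_10(1/7)]
H(X,Y) = 0.7696 dits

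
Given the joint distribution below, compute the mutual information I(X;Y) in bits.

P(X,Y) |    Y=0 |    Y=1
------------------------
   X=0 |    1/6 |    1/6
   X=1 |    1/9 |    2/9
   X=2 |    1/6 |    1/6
0.0183 bits

Mutual information: I(X;Y) = H(X) + H(Y) - H(X,Y)

Marginals:
P(X) = (1/3, 1/3, 1/3), H(X) = 1.5850 bits
P(Y) = (4/9, 5/9), H(Y) = 0.9911 bits

Joint entropy: H(X,Y) = 2.5577 bits

I(X;Y) = 1.5850 + 0.9911 - 2.5577 = 0.0183 bits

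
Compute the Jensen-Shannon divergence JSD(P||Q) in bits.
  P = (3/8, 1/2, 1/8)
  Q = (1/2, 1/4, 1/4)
0.0524 bits

Jensen-Shannon divergence is:
JSD(P||Q) = 0.5 × D_KL(P||M) + 0.5 × D_KL(Q||M)
where M = 0.5 × (P + Q) is the mixture distribution.

M = 0.5 × (3/8, 1/2, 1/8) + 0.5 × (1/2, 1/4, 1/4) = (7/16, 3/8, 3/16)

D_KL(P||M) = 0.0510 bits
D_KL(Q||M) = 0.0538 bits

JSD(P||Q) = 0.5 × 0.0510 + 0.5 × 0.0538 = 0.0524 bits

Unlike KL divergence, JSD is symmetric and bounded: 0 ≤ JSD ≤ log(2).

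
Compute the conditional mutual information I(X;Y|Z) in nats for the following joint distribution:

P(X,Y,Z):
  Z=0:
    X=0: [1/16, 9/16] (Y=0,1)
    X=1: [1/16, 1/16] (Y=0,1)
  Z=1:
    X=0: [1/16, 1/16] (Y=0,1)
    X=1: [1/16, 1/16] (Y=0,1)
0.0481 nats

Conditional mutual information: I(X;Y|Z) = H(X|Z) + H(Y|Z) - H(X,Y|Z)

H(Z) = 0.5623
H(X,Z) = 1.0735 → H(X|Z) = 0.5112
H(Y,Z) = 1.0735 → H(Y|Z) = 0.5112
H(X,Y,Z) = 1.5366 → H(X,Y|Z) = 0.9743

I(X;Y|Z) = 0.5112 + 0.5112 - 0.9743 = 0.0481 nats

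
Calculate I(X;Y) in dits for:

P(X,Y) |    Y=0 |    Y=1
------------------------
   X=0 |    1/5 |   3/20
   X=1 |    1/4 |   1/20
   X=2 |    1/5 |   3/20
0.0149 dits

Mutual information: I(X;Y) = H(X) + H(Y) - H(X,Y)

Marginals:
P(X) = (7/20, 3/10, 7/20), H(X) = 0.4760 dits
P(Y) = (13/20, 7/20), H(Y) = 0.2812 dits

Joint entropy: H(X,Y) = 0.7423 dits

I(X;Y) = 0.4760 + 0.2812 - 0.7423 = 0.0149 dits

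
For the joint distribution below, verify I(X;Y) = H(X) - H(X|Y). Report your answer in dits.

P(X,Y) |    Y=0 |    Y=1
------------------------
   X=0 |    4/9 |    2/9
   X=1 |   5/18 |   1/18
I(X;Y) = 0.0071 dits

Mutual information has multiple equivalent forms:
- I(X;Y) = H(X) - H(X|Y)
- I(X;Y) = H(Y) - H(Y|X)
- I(X;Y) = H(X) + H(Y) - H(X,Y)

Computing all quantities:
H(X) = 0.2764, H(Y) = 0.2566, H(X,Y) = 0.5259
H(X|Y) = 0.2694, H(Y|X) = 0.2495

Verification:
H(X) - H(X|Y) = 0.2764 - 0.2694 = 0.0071
H(Y) - H(Y|X) = 0.2566 - 0.2495 = 0.0071
H(X) + H(Y) - H(X,Y) = 0.2764 + 0.2566 - 0.5259 = 0.0071

All forms give I(X;Y) = 0.0071 dits. ✓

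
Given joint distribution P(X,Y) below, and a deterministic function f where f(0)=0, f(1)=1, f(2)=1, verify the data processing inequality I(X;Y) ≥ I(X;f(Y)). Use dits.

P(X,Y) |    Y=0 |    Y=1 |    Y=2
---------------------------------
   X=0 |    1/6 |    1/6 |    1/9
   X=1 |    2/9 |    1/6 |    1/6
I(X;Y) = 0.0015, I(X;f(Y)) = 0.0001, inequality holds: 0.0015 ≥ 0.0001

Data Processing Inequality: For any Markov chain X → Y → Z, we have I(X;Y) ≥ I(X;Z).

Here Z = f(Y) is a deterministic function of Y, forming X → Y → Z.

Original I(X;Y) = 0.0015 dits

After applying f:
P(X,Z) where Z=f(Y):
- P(X,Z=0) = P(X,Y=0)
- P(X,Z=1) = P(X,Y=1) + P(X,Y=2)

I(X;Z) = I(X;f(Y)) = 0.0001 dits

Verification: 0.0015 ≥ 0.0001 ✓

Information cannot be created by processing; the function f can only lose information about X.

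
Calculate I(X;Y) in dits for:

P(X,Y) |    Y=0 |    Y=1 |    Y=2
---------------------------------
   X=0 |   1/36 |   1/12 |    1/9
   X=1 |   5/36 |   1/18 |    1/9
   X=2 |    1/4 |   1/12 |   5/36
0.0261 dits

Mutual information: I(X;Y) = H(X) + H(Y) - H(X,Y)

Marginals:
P(X) = (2/9, 11/36, 17/36), H(X) = 0.4564 dits
P(Y) = (5/12, 2/9, 13/36), H(Y) = 0.4633 dits

Joint entropy: H(X,Y) = 0.8935 dits

I(X;Y) = 0.4564 + 0.4633 - 0.8935 = 0.0261 dits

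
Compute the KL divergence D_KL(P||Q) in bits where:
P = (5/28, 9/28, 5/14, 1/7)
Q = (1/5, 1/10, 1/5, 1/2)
0.5528 bits

KL divergence: D_KL(P||Q) = Σ p(x) log(p(x)/q(x))

Computing term by term:
  x=0: 5/28 × log_2[(5/28)/(1/5)] = 5/28 × -0.1635 = -0.0292
  x=1: 9/28 × log_2[(9/28)/(1/10)] = 9/28 × 1.6845 = 0.5414
  x=2: 5/14 × log_2[(5/14)/(1/5)] = 5/14 × 0.8365 = 0.2988
  x=3: 1/7 × log_2[(1/7)/(1/2)] = 1/7 × -1.8074 = -0.2582

D_KL(P||Q) = 0.5528 bits

Note: KL divergence is always non-negative and equals 0 iff P = Q.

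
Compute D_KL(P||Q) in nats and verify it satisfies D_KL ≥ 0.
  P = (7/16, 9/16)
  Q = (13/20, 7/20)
0.0937 nats

KL divergence satisfies the Gibbs inequality: D_KL(P||Q) ≥ 0 for all distributions P, Q.

D_KL(P||Q) = Σ p(x) log(p(x)/q(x))
Term by term:
  x=0: 7/16 × log_e[(7/16)/(13/20)] = -0.1732
  x=1: 9/16 × log_e[(9/16)/(7/20)] = 0.2669
D_KL(P||Q) = 0.0937 nats

D_KL(P||Q) = 0.0937 ≥ 0 ✓

This non-negativity is a fundamental property: relative entropy cannot be negative because it measures how different Q is from P.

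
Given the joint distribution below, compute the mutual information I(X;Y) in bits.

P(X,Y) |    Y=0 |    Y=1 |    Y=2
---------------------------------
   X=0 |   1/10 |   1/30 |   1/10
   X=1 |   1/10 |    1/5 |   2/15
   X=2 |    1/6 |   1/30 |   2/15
0.1169 bits

Mutual information: I(X;Y) = H(X) + H(Y) - H(X,Y)

Marginals:
P(X) = (7/30, 13/30, 1/3), H(X) = 1.5410 bits
P(Y) = (11/30, 4/15, 11/30), H(Y) = 1.5700 bits

Joint entropy: H(X,Y) = 2.9941 bits

I(X;Y) = 1.5410 + 1.5700 - 2.9941 = 0.1169 bits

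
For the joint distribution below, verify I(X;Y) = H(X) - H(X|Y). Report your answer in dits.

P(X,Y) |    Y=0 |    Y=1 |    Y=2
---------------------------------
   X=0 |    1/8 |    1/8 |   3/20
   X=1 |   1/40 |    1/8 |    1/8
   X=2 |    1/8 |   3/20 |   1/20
I(X;Y) = 0.0273 dits

Mutual information has multiple equivalent forms:
- I(X;Y) = H(X) - H(X|Y)
- I(X;Y) = H(Y) - H(Y|X)
- I(X;Y) = H(X) + H(Y) - H(X,Y)

Computing all quantities:
H(X) = 0.4720, H(Y) = 0.4720, H(X,Y) = 0.9167
H(X|Y) = 0.4447, H(Y|X) = 0.4447

Verification:
H(X) - H(X|Y) = 0.4720 - 0.4447 = 0.0273
H(Y) - H(Y|X) = 0.4720 - 0.4447 = 0.0273
H(X) + H(Y) - H(X,Y) = 0.4720 + 0.4720 - 0.9167 = 0.0273

All forms give I(X;Y) = 0.0273 dits. ✓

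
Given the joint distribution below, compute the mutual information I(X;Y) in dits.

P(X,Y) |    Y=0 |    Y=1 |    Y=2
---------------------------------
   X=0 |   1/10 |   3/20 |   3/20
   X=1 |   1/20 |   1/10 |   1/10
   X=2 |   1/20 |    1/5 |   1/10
0.0076 dits

Mutual information: I(X;Y) = H(X) + H(Y) - H(X,Y)

Marginals:
P(X) = (2/5, 1/4, 7/20), H(X) = 0.4693 dits
P(Y) = (1/5, 9/20, 7/20), H(Y) = 0.4554 dits

Joint entropy: H(X,Y) = 0.9171 dits

I(X;Y) = 0.4693 + 0.4554 - 0.9171 = 0.0076 dits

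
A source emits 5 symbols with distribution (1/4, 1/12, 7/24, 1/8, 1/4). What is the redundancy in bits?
0.1297 bits

Redundancy measures how far a source is from maximum entropy:
R = H_max - H(X)

Maximum entropy for 5 symbols: H_max = log_2(5) = 2.3219 bits
Actual entropy: H(X) = 2.1922 bits
Redundancy: R = 2.3219 - 2.1922 = 0.1297 bits

This redundancy represents potential for compression: the source could be compressed by 0.1297 bits per symbol.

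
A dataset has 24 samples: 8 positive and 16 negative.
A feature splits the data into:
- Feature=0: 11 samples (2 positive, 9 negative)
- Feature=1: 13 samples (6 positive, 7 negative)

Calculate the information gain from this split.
0.0654 bits

Information Gain = H(Y) - H(Y|Feature)

Before split:
P(positive) = 8/24 = 0.3333
H(Y) = 0.9183 bits

After split:
Feature=0: H = 0.6840 bits (weight = 11/24)
Feature=1: H = 0.9957 bits (weight = 13/24)
H(Y|Feature) = (11/24)×0.6840 + (13/24)×0.9957 = 0.8529 bits

Information Gain = 0.9183 - 0.8529 = 0.0654 bits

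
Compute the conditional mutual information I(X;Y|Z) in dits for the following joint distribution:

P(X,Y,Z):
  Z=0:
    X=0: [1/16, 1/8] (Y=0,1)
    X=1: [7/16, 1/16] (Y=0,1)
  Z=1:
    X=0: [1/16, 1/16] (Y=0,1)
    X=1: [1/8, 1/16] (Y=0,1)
0.0432 dits

Conditional mutual information: I(X;Y|Z) = H(X|Z) + H(Y|Z) - H(X,Y|Z)

H(Z) = 0.2697
H(X,Z) = 0.5360 → H(X|Z) = 0.2663
H(Y,Z) = 0.5360 → H(Y|Z) = 0.2663
H(X,Y,Z) = 0.7591 → H(X,Y|Z) = 0.4894

I(X;Y|Z) = 0.2663 + 0.2663 - 0.4894 = 0.0432 dits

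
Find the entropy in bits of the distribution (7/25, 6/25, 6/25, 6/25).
1.9966 bits

Shannon entropy is H(X) = -Σ p(x) log p(x).

For P = (7/25, 6/25, 6/25, 6/25):
H = -7/25 × log_2(7/25) -6/25 × log_2(6/25) -6/25 × log_2(6/25) -6/25 × log_2(6/25)
H = 1.9966 bits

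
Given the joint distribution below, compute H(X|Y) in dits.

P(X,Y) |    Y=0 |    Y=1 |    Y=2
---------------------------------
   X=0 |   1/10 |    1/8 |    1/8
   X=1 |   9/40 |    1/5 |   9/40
0.2802 dits

Using the chain rule: H(X|Y) = H(X,Y) - H(Y)

First, compute H(X,Y) = 0.7571 dits

Marginal P(Y) = (13/40, 13/40, 7/20)
H(Y) = 0.4769 dits

H(X|Y) = H(X,Y) - H(Y) = 0.7571 - 0.4769 = 0.2802 dits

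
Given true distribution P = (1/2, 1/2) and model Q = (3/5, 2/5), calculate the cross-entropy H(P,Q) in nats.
0.7136 nats

Cross-entropy: H(P,Q) = -Σ p(x) log q(x)

Alternatively: H(P,Q) = H(P) + D_KL(P||Q)
H(P) = 0.6931 nats
D_KL(P||Q) = 0.0204 nats

H(P,Q) = 0.6931 + 0.0204 = 0.7136 nats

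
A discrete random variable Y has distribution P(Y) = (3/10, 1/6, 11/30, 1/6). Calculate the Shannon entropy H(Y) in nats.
1.3263 nats

Shannon entropy is H(X) = -Σ p(x) log p(x).

For P = (3/10, 1/6, 11/30, 1/6):
H = -3/10 × log_e(3/10) -1/6 × log_e(1/6) -11/30 × log_e(11/30) -1/6 × log_e(1/6)
H = 1.3263 nats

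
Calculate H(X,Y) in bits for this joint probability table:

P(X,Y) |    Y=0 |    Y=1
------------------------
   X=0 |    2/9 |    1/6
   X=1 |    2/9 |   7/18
1.9251 bits

Joint entropy is H(X,Y) = -Σ_{x,y} p(x,y) log p(x,y).

Summing over all non-zero entries:
H(X,Y) = -[2/9·log_2(2/9) + 1/6·log_2(1/6) + 2/9·log_2(2/9) + 7/18·log_2(7/18)]
H(X,Y) = 1.9251 bits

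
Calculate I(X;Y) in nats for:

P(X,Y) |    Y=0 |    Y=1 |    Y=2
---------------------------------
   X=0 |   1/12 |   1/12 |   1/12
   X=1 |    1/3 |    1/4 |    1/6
0.0073 nats

Mutual information: I(X;Y) = H(X) + H(Y) - H(X,Y)

Marginals:
P(X) = (1/4, 3/4), H(X) = 0.5623 nats
P(Y) = (5/12, 1/3, 1/4), H(Y) = 1.0776 nats

Joint entropy: H(X,Y) = 1.6326 nats

I(X;Y) = 0.5623 + 1.0776 - 1.6326 = 0.0073 nats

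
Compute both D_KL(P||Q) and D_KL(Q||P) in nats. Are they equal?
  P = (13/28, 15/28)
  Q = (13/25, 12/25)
D_KL(P||Q) = 0.0062, D_KL(Q||P) = 0.0062

KL divergence is not symmetric: D_KL(P||Q) ≠ D_KL(Q||P) in general.

D_KL(P||Q) = 0.0062 nats
D_KL(Q||P) = 0.0062 nats

In this case they happen to be equal (to 4 decimal places).

This asymmetry is why KL divergence is not a true distance metric.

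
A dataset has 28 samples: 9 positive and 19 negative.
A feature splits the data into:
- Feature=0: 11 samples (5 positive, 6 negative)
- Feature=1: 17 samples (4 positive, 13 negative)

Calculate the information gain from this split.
0.0375 bits

Information Gain = H(Y) - H(Y|Feature)

Before split:
P(positive) = 9/28 = 0.3214
H(Y) = 0.9059 bits

After split:
Feature=0: H = 0.9940 bits (weight = 11/28)
Feature=1: H = 0.7871 bits (weight = 17/28)
H(Y|Feature) = (11/28)×0.9940 + (17/28)×0.7871 = 0.8684 bits

Information Gain = 0.9059 - 0.8684 = 0.0375 bits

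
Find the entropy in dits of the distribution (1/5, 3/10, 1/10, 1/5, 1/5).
0.6762 dits

Shannon entropy is H(X) = -Σ p(x) log p(x).

For P = (1/5, 3/10, 1/10, 1/5, 1/5):
H = -1/5 × log_10(1/5) -3/10 × log_10(3/10) -1/10 × log_10(1/10) -1/5 × log_10(1/5) -1/5 × log_10(1/5)
H = 0.6762 dits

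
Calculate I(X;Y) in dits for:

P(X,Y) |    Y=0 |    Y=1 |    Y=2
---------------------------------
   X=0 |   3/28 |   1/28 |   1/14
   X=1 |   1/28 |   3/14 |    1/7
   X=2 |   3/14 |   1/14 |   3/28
0.0563 dits

Mutual information: I(X;Y) = H(X) + H(Y) - H(X,Y)

Marginals:
P(X) = (3/14, 11/28, 11/28), H(X) = 0.4622 dits
P(Y) = (5/14, 9/28, 9/28), H(Y) = 0.4766 dits

Joint entropy: H(X,Y) = 0.8824 dits

I(X;Y) = 0.4622 + 0.4766 - 0.8824 = 0.0563 dits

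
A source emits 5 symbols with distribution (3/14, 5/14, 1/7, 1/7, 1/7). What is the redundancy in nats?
0.0777 nats

Redundancy measures how far a source is from maximum entropy:
R = H_max - H(X)

Maximum entropy for 5 symbols: H_max = log_e(5) = 1.6094 nats
Actual entropy: H(X) = 1.5318 nats
Redundancy: R = 1.6094 - 1.5318 = 0.0777 nats

This redundancy represents potential for compression: the source could be compressed by 0.0777 nats per symbol.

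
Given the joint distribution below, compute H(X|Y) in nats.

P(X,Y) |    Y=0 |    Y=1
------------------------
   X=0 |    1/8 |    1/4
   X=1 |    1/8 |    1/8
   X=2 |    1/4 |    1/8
1.0397 nats

Using the chain rule: H(X|Y) = H(X,Y) - H(Y)

First, compute H(X,Y) = 1.7329 nats

Marginal P(Y) = (1/2, 1/2)
H(Y) = 0.6931 nats

H(X|Y) = H(X,Y) - H(Y) = 1.7329 - 0.6931 = 1.0397 nats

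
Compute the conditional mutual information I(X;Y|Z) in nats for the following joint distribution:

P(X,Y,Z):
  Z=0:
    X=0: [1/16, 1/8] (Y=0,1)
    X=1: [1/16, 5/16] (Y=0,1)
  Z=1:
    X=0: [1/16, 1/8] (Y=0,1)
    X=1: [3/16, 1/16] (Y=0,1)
0.0485 nats

Conditional mutual information: I(X;Y|Z) = H(X|Z) + H(Y|Z) - H(X,Y|Z)

H(Z) = 0.6853
H(X,Z) = 1.3421 → H(X|Z) = 0.6568
H(Y,Z) = 1.2820 → H(Y|Z) = 0.5967
H(X,Y,Z) = 1.8904 → H(X,Y|Z) = 1.2050

I(X;Y|Z) = 0.6568 + 0.5967 - 1.2050 = 0.0485 nats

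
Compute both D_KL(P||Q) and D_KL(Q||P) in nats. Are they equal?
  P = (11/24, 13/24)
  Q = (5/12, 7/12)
D_KL(P||Q) = 0.0035, D_KL(Q||P) = 0.0035

KL divergence is not symmetric: D_KL(P||Q) ≠ D_KL(Q||P) in general.

D_KL(P||Q) = 0.0035 nats
D_KL(Q||P) = 0.0035 nats

In this case they happen to be equal (to 4 decimal places).

This asymmetry is why KL divergence is not a true distance metric.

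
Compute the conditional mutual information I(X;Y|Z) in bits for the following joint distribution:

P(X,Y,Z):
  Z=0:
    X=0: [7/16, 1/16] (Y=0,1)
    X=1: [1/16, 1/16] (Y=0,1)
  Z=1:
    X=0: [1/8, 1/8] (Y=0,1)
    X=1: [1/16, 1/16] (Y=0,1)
0.0544 bits

Conditional mutual information: I(X;Y|Z) = H(X|Z) + H(Y|Z) - H(X,Y|Z)

H(Z) = 0.9544
H(X,Z) = 1.7500 → H(X|Z) = 0.7956
H(Y,Z) = 1.7806 → H(Y|Z) = 0.8262
H(X,Y,Z) = 2.5218 → H(X,Y|Z) = 1.5673

I(X;Y|Z) = 0.7956 + 0.8262 - 1.5673 = 0.0544 bits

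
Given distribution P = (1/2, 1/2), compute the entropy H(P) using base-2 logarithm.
1.0000 bits

Shannon entropy is H(X) = -Σ p(x) log p(x).

For P = (1/2, 1/2):
H = -1/2 × log_2(1/2) -1/2 × log_2(1/2)
H = 1.0000 bits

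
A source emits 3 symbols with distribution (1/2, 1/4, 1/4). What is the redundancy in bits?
0.0850 bits

Redundancy measures how far a source is from maximum entropy:
R = H_max - H(X)

Maximum entropy for 3 symbols: H_max = log_2(3) = 1.5850 bits
Actual entropy: H(X) = 1.5000 bits
Redundancy: R = 1.5850 - 1.5000 = 0.0850 bits

This redundancy represents potential for compression: the source could be compressed by 0.0850 bits per symbol.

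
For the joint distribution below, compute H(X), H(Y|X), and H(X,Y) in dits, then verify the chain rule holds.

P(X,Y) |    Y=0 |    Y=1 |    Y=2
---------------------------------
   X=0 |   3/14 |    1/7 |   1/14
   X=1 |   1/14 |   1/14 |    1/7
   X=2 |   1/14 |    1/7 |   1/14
H(X,Y) = 0.9149, H(X) = 0.4686, H(Y|X) = 0.4463 (all in dits)

Chain rule: H(X,Y) = H(X) + H(Y|X)

Left side — joint entropy directly:
H(X,Y) = -Σ p(x,y) log p(x,y) = 0.9149 dits

Right side — compute H(Y|X) from the conditional distributions:
P(X) = (3/7, 2/7, 2/7), so H(X) = 0.4686 dits
H(Y|X) = Σ_x P(X=x) · H(Y|X=x):
  P(Y|X=0) = (1/2, 1/3, 1/6), H(Y|X=0) = 0.4392, weight P(X=0) = 3/7
  P(Y|X=1) = (1/4, 1/4, 1/2), H(Y|X=1) = 0.4515, weight P(X=1) = 2/7
  P(Y|X=2) = (1/4, 1/2, 1/4), H(Y|X=2) = 0.4515, weight P(X=2) = 2/7
H(Y|X) = 0.4463 dits

H(X) + H(Y|X) = 0.4686 + 0.4463 = 0.9149 dits

Both sides equal 0.9149 dits. ✓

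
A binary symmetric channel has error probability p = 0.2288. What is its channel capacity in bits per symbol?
0.2241 bits

For a binary symmetric channel (BSC) with error probability p:
Capacity C = 1 - H(p) bits per symbol

where H(p) = -p log₂(p) - (1-p) log₂(1-p) is the binary entropy function.

H(0.2288) = 0.7759 bits
C = 1 - 0.7759 = 0.2241 bits per symbol

This means we can reliably transmit up to 0.2241 bits of information per channel use.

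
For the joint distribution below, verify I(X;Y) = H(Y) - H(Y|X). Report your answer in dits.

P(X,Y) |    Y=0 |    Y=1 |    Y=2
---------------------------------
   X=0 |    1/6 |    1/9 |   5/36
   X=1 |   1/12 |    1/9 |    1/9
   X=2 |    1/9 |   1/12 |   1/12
I(X;Y) = 0.0037 dits

Mutual information has multiple equivalent forms:
- I(X;Y) = H(X) - H(X|Y)
- I(X;Y) = H(Y) - H(Y|X)
- I(X;Y) = H(X) + H(Y) - H(X,Y)

Computing all quantities:
H(X) = 0.4703, H(Y) = 0.4761, H(X,Y) = 0.9427
H(X|Y) = 0.4666, H(Y|X) = 0.4724

Verification:
H(X) - H(X|Y) = 0.4703 - 0.4666 = 0.0037
H(Y) - H(Y|X) = 0.4761 - 0.4724 = 0.0037
H(X) + H(Y) - H(X,Y) = 0.4703 + 0.4761 - 0.9427 = 0.0037

All forms give I(X;Y) = 0.0037 dits. ✓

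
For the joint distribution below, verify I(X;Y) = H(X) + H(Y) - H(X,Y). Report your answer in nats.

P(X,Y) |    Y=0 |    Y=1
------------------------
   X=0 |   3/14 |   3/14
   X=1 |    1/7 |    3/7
I(X;Y) = 0.0334 nats

Mutual information has multiple equivalent forms:
- I(X;Y) = H(X) - H(X|Y)
- I(X;Y) = H(Y) - H(Y|X)
- I(X;Y) = H(X) + H(Y) - H(X,Y)

Computing all quantities:
H(X) = 0.6829, H(Y) = 0.6518, H(X,Y) = 1.3013
H(X|Y) = 0.6495, H(Y|X) = 0.6184

Verification:
H(X) - H(X|Y) = 0.6829 - 0.6495 = 0.0334
H(Y) - H(Y|X) = 0.6518 - 0.6184 = 0.0334
H(X) + H(Y) - H(X,Y) = 0.6829 + 0.6518 - 1.3013 = 0.0334

All forms give I(X;Y) = 0.0334 nats. ✓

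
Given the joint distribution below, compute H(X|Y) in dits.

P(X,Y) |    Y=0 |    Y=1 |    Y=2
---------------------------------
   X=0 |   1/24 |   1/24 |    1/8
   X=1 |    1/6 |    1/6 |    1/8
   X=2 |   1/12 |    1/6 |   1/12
0.4349 dits

Using the chain rule: H(X|Y) = H(X,Y) - H(Y)

First, compute H(X,Y) = 0.9097 dits

Marginal P(Y) = (7/24, 3/8, 1/3)
H(Y) = 0.4749 dits

H(X|Y) = H(X,Y) - H(Y) = 0.9097 - 0.4749 = 0.4349 dits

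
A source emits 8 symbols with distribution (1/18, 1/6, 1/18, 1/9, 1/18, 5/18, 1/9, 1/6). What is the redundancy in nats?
0.1564 nats

Redundancy measures how far a source is from maximum entropy:
R = H_max - H(X)

Maximum entropy for 8 symbols: H_max = log_e(8) = 2.0794 nats
Actual entropy: H(X) = 1.9231 nats
Redundancy: R = 2.0794 - 1.9231 = 0.1564 nats

This redundancy represents potential for compression: the source could be compressed by 0.1564 nats per symbol.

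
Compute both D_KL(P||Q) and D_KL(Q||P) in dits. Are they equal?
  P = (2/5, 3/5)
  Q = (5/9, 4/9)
D_KL(P||Q) = 0.0211, D_KL(Q||P) = 0.0213

KL divergence is not symmetric: D_KL(P||Q) ≠ D_KL(Q||P) in general.

D_KL(P||Q) = 0.0211 dits
D_KL(Q||P) = 0.0213 dits

No, they are not equal!

This asymmetry is why KL divergence is not a true distance metric.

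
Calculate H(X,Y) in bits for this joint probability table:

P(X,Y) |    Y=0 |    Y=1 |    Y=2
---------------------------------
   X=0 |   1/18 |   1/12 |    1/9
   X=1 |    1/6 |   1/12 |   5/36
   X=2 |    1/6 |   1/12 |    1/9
3.0895 bits

Joint entropy is H(X,Y) = -Σ_{x,y} p(x,y) log p(x,y).

Summing over all non-zero entries:
H(X,Y) = -[1/18·log_2(1/18) + 1/12·log_2(1/12) + 1/9·log_2(1/9) + 1/6·log_2(1/6) + 1/12·log_2(1/12) + 5/36·log_2(5/36) + 1/6·log_2(1/6) + 1/12·log_2(1/12) + 1/9·log_2(1/9)]
H(X,Y) = 3.0895 bits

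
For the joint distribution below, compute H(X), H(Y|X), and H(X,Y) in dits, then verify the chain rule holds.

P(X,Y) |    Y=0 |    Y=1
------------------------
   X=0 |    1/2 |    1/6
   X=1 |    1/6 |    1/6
H(X,Y) = 0.5396, H(X) = 0.2764, H(Y|X) = 0.2632 (all in dits)

Chain rule: H(X,Y) = H(X) + H(Y|X)

Left side — joint entropy directly:
H(X,Y) = -Σ p(x,y) log p(x,y) = 0.5396 dits

Right side — compute H(Y|X) from the conditional distributions:
P(X) = (2/3, 1/3), so H(X) = 0.2764 dits
H(Y|X) = Σ_x P(X=x) · H(Y|X=x):
  P(Y|X=0) = (3/4, 1/4), H(Y|X=0) = 0.2442, weight P(X=0) = 2/3
  P(Y|X=1) = (1/2, 1/2), H(Y|X=1) = 0.3010, weight P(X=1) = 1/3
H(Y|X) = 0.2632 dits

H(X) + H(Y|X) = 0.2764 + 0.2632 = 0.5396 dits

Both sides equal 0.5396 dits. ✓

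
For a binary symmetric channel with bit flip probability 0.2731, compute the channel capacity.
0.1541 bits

For a binary symmetric channel (BSC) with error probability p:
Capacity C = 1 - H(p) bits per symbol

where H(p) = -p log₂(p) - (1-p) log₂(1-p) is the binary entropy function.

H(0.2731) = 0.8459 bits
C = 1 - 0.8459 = 0.1541 bits per symbol

This means we can reliably transmit up to 0.1541 bits of information per channel use.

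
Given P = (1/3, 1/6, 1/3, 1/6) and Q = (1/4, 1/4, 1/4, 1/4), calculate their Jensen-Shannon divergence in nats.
0.0144 nats

Jensen-Shannon divergence is:
JSD(P||Q) = 0.5 × D_KL(P||M) + 0.5 × D_KL(Q||M)
where M = 0.5 × (P + Q) is the mixture distribution.

M = 0.5 × (1/3, 1/6, 1/3, 1/6) + 0.5 × (1/4, 1/4, 1/4, 1/4) = (7/24, 5/24, 7/24, 5/24)

D_KL(P||M) = 0.0146 nats
D_KL(Q||M) = 0.0141 nats

JSD(P||Q) = 0.5 × 0.0146 + 0.5 × 0.0141 = 0.0144 nats

Unlike KL divergence, JSD is symmetric and bounded: 0 ≤ JSD ≤ log(2).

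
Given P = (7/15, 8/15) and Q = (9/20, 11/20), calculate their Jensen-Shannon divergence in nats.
0.0001 nats

Jensen-Shannon divergence is:
JSD(P||Q) = 0.5 × D_KL(P||M) + 0.5 × D_KL(Q||M)
where M = 0.5 × (P + Q) is the mixture distribution.

M = 0.5 × (7/15, 8/15) + 0.5 × (9/20, 11/20) = (11/24, 13/24)

D_KL(P||M) = 0.0001 nats
D_KL(Q||M) = 0.0001 nats

JSD(P||Q) = 0.5 × 0.0001 + 0.5 × 0.0001 = 0.0001 nats

Unlike KL divergence, JSD is symmetric and bounded: 0 ≤ JSD ≤ log(2).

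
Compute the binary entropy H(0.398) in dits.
0.2919 dits

The binary entropy function is:
H(p) = -p log(p) - (1-p) log(1-p)

H(0.398) = -0.398 × log_10(0.398) - 0.602 × log_10(0.602)
H(0.398) = 0.2919 dits

Note: Binary entropy is maximized at p=0.5 (H=1 bit) and minimized at p=0 or p=1 (H=0).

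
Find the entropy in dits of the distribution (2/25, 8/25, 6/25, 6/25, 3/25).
0.6541 dits

Shannon entropy is H(X) = -Σ p(x) log p(x).

For P = (2/25, 8/25, 6/25, 6/25, 3/25):
H = -2/25 × log_10(2/25) -8/25 × log_10(8/25) -6/25 × log_10(6/25) -6/25 × log_10(6/25) -3/25 × log_10(3/25)
H = 0.6541 dits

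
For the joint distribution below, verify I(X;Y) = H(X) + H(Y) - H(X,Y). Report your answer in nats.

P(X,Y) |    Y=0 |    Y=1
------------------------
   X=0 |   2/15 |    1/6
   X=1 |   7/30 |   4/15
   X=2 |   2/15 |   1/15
I(X;Y) = 0.0143 nats

Mutual information has multiple equivalent forms:
- I(X;Y) = H(X) - H(X|Y)
- I(X;Y) = H(Y) - H(Y|X)
- I(X;Y) = H(X) + H(Y) - H(X,Y)

Computing all quantities:
H(X) = 1.0297, H(Y) = 0.6931, H(X,Y) = 1.7085
H(X|Y) = 1.0154, H(Y|X) = 0.6789

Verification:
H(X) - H(X|Y) = 1.0297 - 1.0154 = 0.0143
H(Y) - H(Y|X) = 0.6931 - 0.6789 = 0.0143
H(X) + H(Y) - H(X,Y) = 1.0297 + 0.6931 - 1.7085 = 0.0143

All forms give I(X;Y) = 0.0143 nats. ✓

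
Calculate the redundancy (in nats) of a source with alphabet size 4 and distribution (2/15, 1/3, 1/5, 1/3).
0.0633 nats

Redundancy measures how far a source is from maximum entropy:
R = H_max - H(X)

Maximum entropy for 4 symbols: H_max = log_e(4) = 1.3863 nats
Actual entropy: H(X) = 1.3229 nats
Redundancy: R = 1.3863 - 1.3229 = 0.0633 nats

This redundancy represents potential for compression: the source could be compressed by 0.0633 nats per symbol.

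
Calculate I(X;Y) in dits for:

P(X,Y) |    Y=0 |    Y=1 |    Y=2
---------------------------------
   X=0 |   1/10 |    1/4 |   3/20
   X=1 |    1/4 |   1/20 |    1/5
0.0476 dits

Mutual information: I(X;Y) = H(X) + H(Y) - H(X,Y)

Marginals:
P(X) = (1/2, 1/2), H(X) = 0.3010 dits
P(Y) = (7/20, 3/10, 7/20), H(Y) = 0.4760 dits

Joint entropy: H(X,Y) = 0.7295 dits

I(X;Y) = 0.3010 + 0.4760 - 0.7295 = 0.0476 dits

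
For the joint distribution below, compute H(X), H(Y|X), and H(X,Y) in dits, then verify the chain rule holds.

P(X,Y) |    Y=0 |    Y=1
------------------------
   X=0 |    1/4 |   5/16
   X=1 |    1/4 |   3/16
H(X,Y) = 0.5952, H(X) = 0.2976, H(Y|X) = 0.2976 (all in dits)

Chain rule: H(X,Y) = H(X) + H(Y|X)

Left side — joint entropy directly:
H(X,Y) = -Σ p(x,y) log p(x,y) = 0.5952 dits

Right side — compute H(Y|X) from the conditional distributions:
P(X) = (9/16, 7/16), so H(X) = 0.2976 dits
H(Y|X) = Σ_x P(X=x) · H(Y|X=x):
  P(Y|X=0) = (4/9, 5/9), H(Y|X=0) = 0.2983, weight P(X=0) = 9/16
  P(Y|X=1) = (4/7, 3/7), H(Y|X=1) = 0.2966, weight P(X=1) = 7/16
H(Y|X) = 0.2976 dits

H(X) + H(Y|X) = 0.2976 + 0.2976 = 0.5952 dits

Both sides equal 0.5952 dits. ✓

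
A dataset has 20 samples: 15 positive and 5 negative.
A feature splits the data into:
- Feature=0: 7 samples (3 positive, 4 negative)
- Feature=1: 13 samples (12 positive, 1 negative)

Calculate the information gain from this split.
0.2121 bits

Information Gain = H(Y) - H(Y|Feature)

Before split:
P(positive) = 15/20 = 0.7500
H(Y) = 0.8113 bits

After split:
Feature=0: H = 0.9852 bits (weight = 7/20)
Feature=1: H = 0.3912 bits (weight = 13/20)
H(Y|Feature) = (7/20)×0.9852 + (13/20)×0.3912 = 0.5991 bits

Information Gain = 0.8113 - 0.5991 = 0.2121 bits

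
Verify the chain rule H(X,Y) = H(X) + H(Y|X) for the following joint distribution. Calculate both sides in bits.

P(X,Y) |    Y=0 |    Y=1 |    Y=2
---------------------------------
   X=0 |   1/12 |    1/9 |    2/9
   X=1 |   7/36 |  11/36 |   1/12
H(X,Y) = 2.4140, H(X) = 0.9799, H(Y|X) = 1.4341 (all in bits)

Chain rule: H(X,Y) = H(X) + H(Y|X)

Left side — joint entropy directly:
H(X,Y) = -Σ p(x,y) log p(x,y) = 2.4140 bits

Right side — compute H(Y|X) from the conditional distributions:
P(X) = (5/12, 7/12), so H(X) = 0.9799 bits
H(Y|X) = Σ_x P(X=x) · H(Y|X=x):
  P(Y|X=0) = (1/5, 4/15, 8/15), H(Y|X=0) = 1.4566, weight P(X=0) = 5/12
  P(Y|X=1) = (1/3, 11/21, 1/7), H(Y|X=1) = 1.4180, weight P(X=1) = 7/12
H(Y|X) = 1.4341 bits

H(X) + H(Y|X) = 0.9799 + 1.4341 = 2.4140 bits

Both sides equal 2.4140 bits. ✓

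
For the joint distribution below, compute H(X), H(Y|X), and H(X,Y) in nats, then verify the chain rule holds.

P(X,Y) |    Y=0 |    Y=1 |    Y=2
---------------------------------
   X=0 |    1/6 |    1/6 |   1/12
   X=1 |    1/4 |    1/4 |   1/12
H(X,Y) = 1.7046, H(X) = 0.6792, H(Y|X) = 1.0254 (all in nats)

Chain rule: H(X,Y) = H(X) + H(Y|X)

Left side — joint entropy directly:
H(X,Y) = -Σ p(x,y) log p(x,y) = 1.7046 nats

Right side — compute H(Y|X) from the conditional distributions:
P(X) = (5/12, 7/12), so H(X) = 0.6792 nats
H(Y|X) = Σ_x P(X=x) · H(Y|X=x):
  P(Y|X=0) = (2/5, 2/5, 1/5), H(Y|X=0) = 1.0549, weight P(X=0) = 5/12
  P(Y|X=1) = (3/7, 3/7, 1/7), H(Y|X=1) = 1.0042, weight P(X=1) = 7/12
H(Y|X) = 1.0254 nats

H(X) + H(Y|X) = 0.6792 + 1.0254 = 1.7046 nats

Both sides equal 1.7046 nats. ✓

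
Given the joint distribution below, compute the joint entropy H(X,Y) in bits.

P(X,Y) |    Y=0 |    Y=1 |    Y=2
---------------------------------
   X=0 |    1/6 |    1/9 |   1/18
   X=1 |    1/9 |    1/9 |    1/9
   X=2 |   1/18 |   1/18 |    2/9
3.0169 bits

Joint entropy is H(X,Y) = -Σ_{x,y} p(x,y) log p(x,y).

Summing over all non-zero entries:
H(X,Y) = -[1/6·log_2(1/6) + 1/9·log_2(1/9) + 1/18·log_2(1/18) + 1/9·log_2(1/9) + 1/9·log_2(1/9) + 1/9·log_2(1/9) + 1/18·log_2(1/18) + 1/18·log_2(1/18) + 2/9·log_2(2/9)]
H(X,Y) = 3.0169 bits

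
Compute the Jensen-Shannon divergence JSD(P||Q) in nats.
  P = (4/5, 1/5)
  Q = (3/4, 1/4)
0.0018 nats

Jensen-Shannon divergence is:
JSD(P||Q) = 0.5 × D_KL(P||M) + 0.5 × D_KL(Q||M)
where M = 0.5 × (P + Q) is the mixture distribution.

M = 0.5 × (4/5, 1/5) + 0.5 × (3/4, 1/4) = (31/40, 9/40)

D_KL(P||M) = 0.0018 nats
D_KL(Q||M) = 0.0017 nats

JSD(P||Q) = 0.5 × 0.0018 + 0.5 × 0.0017 = 0.0018 nats

Unlike KL divergence, JSD is symmetric and bounded: 0 ≤ JSD ≤ log(2).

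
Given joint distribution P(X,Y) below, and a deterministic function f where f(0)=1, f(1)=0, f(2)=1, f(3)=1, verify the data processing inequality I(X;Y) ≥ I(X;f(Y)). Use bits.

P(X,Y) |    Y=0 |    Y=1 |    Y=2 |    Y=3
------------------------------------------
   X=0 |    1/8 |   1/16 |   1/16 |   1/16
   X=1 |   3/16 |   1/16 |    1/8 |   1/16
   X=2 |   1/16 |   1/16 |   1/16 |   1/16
I(X;Y) = 0.0296, I(X;f(Y)) = 0.0089, inequality holds: 0.0296 ≥ 0.0089

Data Processing Inequality: For any Markov chain X → Y → Z, we have I(X;Y) ≥ I(X;Z).

Here Z = f(Y) is a deterministic function of Y, forming X → Y → Z.

Original I(X;Y) = 0.0296 bits

After applying f:
P(X,Z) where Z=f(Y):
- P(X,Z=0) = P(X,Y=1)
- P(X,Z=1) = P(X,Y=0) + P(X,Y=2) + P(X,Y=3)

I(X;Z) = I(X;f(Y)) = 0.0089 bits

Verification: 0.0296 ≥ 0.0089 ✓

Information cannot be created by processing; the function f can only lose information about X.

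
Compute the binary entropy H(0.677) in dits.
0.2732 dits

The binary entropy function is:
H(p) = -p log(p) - (1-p) log(1-p)

H(0.677) = -0.677 × log_10(0.677) - 0.323 × log_10(0.323)
H(0.677) = 0.2732 dits

Note: Binary entropy is maximized at p=0.5 (H=1 bit) and minimized at p=0 or p=1 (H=0).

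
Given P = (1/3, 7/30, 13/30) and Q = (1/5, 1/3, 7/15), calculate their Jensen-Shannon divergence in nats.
0.0132 nats

Jensen-Shannon divergence is:
JSD(P||Q) = 0.5 × D_KL(P||M) + 0.5 × D_KL(Q||M)
where M = 0.5 × (P + Q) is the mixture distribution.

M = 0.5 × (1/3, 7/30, 13/30) + 0.5 × (1/5, 1/3, 7/15) = (4/15, 0.283333, 9/20)

D_KL(P||M) = 0.0127 nats
D_KL(Q||M) = 0.0136 nats

JSD(P||Q) = 0.5 × 0.0127 + 0.5 × 0.0136 = 0.0132 nats

Unlike KL divergence, JSD is symmetric and bounded: 0 ≤ JSD ≤ log(2).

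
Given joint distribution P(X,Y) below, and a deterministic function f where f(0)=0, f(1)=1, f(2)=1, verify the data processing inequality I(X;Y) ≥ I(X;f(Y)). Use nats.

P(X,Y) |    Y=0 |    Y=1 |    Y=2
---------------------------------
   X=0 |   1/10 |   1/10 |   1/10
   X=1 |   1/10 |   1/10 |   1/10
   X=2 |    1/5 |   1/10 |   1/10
I(X;Y) = 0.0138, I(X;f(Y)) = 0.0138, inequality holds: 0.0138 ≥ 0.0138

Data Processing Inequality: For any Markov chain X → Y → Z, we have I(X;Y) ≥ I(X;Z).

Here Z = f(Y) is a deterministic function of Y, forming X → Y → Z.

Original I(X;Y) = 0.0138 nats

After applying f:
P(X,Z) where Z=f(Y):
- P(X,Z=0) = P(X,Y=0)
- P(X,Z=1) = P(X,Y=1) + P(X,Y=2)

I(X;Z) = I(X;f(Y)) = 0.0138 nats

Verification: 0.0138 ≥ 0.0138 ✓

Information cannot be created by processing; the function f can only lose information about X.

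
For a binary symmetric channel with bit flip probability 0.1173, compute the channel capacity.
0.4785 bits

For a binary symmetric channel (BSC) with error probability p:
Capacity C = 1 - H(p) bits per symbol

where H(p) = -p log₂(p) - (1-p) log₂(1-p) is the binary entropy function.

H(0.1173) = 0.5215 bits
C = 1 - 0.5215 = 0.4785 bits per symbol

This means we can reliably transmit up to 0.4785 bits of information per channel use.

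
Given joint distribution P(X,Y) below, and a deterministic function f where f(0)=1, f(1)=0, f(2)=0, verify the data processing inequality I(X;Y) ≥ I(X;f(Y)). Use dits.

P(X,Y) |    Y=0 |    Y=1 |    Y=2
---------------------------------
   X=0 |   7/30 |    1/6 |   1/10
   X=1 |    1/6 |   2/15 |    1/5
I(X;Y) = 0.0106, I(X;f(Y)) = 0.0040, inequality holds: 0.0106 ≥ 0.0040

Data Processing Inequality: For any Markov chain X → Y → Z, we have I(X;Y) ≥ I(X;Z).

Here Z = f(Y) is a deterministic function of Y, forming X → Y → Z.

Original I(X;Y) = 0.0106 dits

After applying f:
P(X,Z) where Z=f(Y):
- P(X,Z=0) = P(X,Y=1) + P(X,Y=2)
- P(X,Z=1) = P(X,Y=0)

I(X;Z) = I(X;f(Y)) = 0.0040 dits

Verification: 0.0106 ≥ 0.0040 ✓

Information cannot be created by processing; the function f can only lose information about X.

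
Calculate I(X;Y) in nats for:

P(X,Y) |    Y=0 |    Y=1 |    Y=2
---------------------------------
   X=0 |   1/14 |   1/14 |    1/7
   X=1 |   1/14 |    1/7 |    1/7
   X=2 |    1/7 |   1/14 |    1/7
0.0284 nats

Mutual information: I(X;Y) = H(X) + H(Y) - H(X,Y)

Marginals:
P(X) = (2/7, 5/14, 5/14), H(X) = 1.0934 nats
P(Y) = (2/7, 2/7, 3/7), H(Y) = 1.0790 nats

Joint entropy: H(X,Y) = 2.1440 nats

I(X;Y) = 1.0934 + 1.0790 - 2.1440 = 0.0284 nats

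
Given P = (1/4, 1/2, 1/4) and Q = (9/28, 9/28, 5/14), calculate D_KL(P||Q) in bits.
0.0994 bits

KL divergence: D_KL(P||Q) = Σ p(x) log(p(x)/q(x))

Computing term by term:
  x=0: 1/4 × log_2[(1/4)/(9/28)] = 1/4 × -0.3626 = -0.0906
  x=1: 1/2 × log_2[(1/2)/(9/28)] = 1/2 × 0.6374 = 0.3187
  x=2: 1/4 × log_2[(1/4)/(5/14)] = 1/4 × -0.5146 = -0.1286

D_KL(P||Q) = 0.0994 bits

Note: KL divergence is always non-negative and equals 0 iff P = Q.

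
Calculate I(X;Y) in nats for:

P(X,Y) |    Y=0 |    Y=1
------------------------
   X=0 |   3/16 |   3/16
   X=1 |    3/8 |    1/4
0.0048 nats

Mutual information: I(X;Y) = H(X) + H(Y) - H(X,Y)

Marginals:
P(X) = (3/8, 5/8), H(X) = 0.6616 nats
P(Y) = (9/16, 7/16), H(Y) = 0.6853 nats

Joint entropy: H(X,Y) = 1.3421 nats

I(X;Y) = 0.6616 + 0.6853 - 1.3421 = 0.0048 nats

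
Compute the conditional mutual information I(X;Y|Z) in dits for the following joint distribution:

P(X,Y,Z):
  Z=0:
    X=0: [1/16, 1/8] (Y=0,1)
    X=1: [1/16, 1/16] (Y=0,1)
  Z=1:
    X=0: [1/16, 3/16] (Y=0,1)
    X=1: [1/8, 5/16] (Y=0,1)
0.0021 dits

Conditional mutual information: I(X;Y|Z) = H(X|Z) + H(Y|Z) - H(X,Y|Z)

H(Z) = 0.2697
H(X,Z) = 0.5568 → H(X|Z) = 0.2871
H(Y,Z) = 0.5360 → H(Y|Z) = 0.2663
H(X,Y,Z) = 0.8210 → H(X,Y|Z) = 0.5512

I(X;Y|Z) = 0.2871 + 0.2663 - 0.5512 = 0.0021 dits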